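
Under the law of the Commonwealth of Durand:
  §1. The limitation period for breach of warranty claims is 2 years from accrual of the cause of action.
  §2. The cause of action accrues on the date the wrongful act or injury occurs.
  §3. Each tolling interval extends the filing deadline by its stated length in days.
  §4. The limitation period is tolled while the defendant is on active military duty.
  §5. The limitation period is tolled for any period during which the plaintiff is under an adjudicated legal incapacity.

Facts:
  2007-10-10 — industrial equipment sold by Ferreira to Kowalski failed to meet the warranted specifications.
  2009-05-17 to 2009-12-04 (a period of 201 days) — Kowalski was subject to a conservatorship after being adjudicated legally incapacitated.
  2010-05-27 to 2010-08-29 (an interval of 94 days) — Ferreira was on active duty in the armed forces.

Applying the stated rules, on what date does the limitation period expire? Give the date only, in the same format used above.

The limitation period began to run on 2007-10-10.
The untolled deadline — 2 years after 2007-10-10 — is 2009-10-10.
The period was tolled for 201 days by the plaintiff's legal incapacity (2009-05-17 to 2009-12-04), pushing the deadline to 2010-04-29.
The defendant's active military service from 2010-05-27 to 2010-08-29 began after the period had already run on 2010-04-29, so it has no tolling effect.

2010-04-29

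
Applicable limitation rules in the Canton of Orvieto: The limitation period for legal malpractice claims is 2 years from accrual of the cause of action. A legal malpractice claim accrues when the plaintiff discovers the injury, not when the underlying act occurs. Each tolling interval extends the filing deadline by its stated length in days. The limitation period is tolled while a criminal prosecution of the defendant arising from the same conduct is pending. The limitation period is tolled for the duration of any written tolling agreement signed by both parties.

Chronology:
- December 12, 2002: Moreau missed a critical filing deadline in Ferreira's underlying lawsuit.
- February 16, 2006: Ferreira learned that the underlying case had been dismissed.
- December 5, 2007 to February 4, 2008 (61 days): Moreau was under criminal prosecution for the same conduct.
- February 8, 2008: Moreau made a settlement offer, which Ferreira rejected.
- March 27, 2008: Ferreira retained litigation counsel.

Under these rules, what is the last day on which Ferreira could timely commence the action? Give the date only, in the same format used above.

The claim did not accrue until Ferreira discovered the injury on February 16, 2006; the December 12, 2002 act date does not start the clock under the stated rule.
The untolled deadline — 2 years after February 16, 2006 — is February 16, 2008.
The period was tolled for 61 days by the pending criminal prosecution (December 5, 2007 to February 4, 2008), pushing the deadline to April 17, 2008.
None of the other events listed affects the running of the period under the stated rules.

April 17, 2008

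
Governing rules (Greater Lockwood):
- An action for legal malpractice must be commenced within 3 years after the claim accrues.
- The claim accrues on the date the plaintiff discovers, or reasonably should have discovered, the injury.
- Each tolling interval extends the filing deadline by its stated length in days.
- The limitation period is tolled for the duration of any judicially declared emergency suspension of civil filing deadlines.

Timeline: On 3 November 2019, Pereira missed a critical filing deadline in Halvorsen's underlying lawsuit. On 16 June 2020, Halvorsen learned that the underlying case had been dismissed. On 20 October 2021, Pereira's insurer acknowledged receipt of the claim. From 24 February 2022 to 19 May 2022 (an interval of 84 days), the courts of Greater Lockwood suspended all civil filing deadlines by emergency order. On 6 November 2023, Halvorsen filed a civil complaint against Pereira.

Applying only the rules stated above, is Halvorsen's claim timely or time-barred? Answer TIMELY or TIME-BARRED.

TIME-BARRED

Accrual is tied to discovery, so the period began on 16 June 2020 rather than on 3 November 2019 when the act occurred.
Adding the 3 years base period to 16 June 2020 gives a deadline of 16 June 2023, before any tolling.
The period was tolled for 84 days by the emergency suspension of filing deadlines (24 February 2022 to 19 May 2022), pushing the deadline to 8 September 2023.
The other events in the timeline have no effect on the limitation period under the stated rules.
Halvorsen filed on 6 November 2023, after the 8 September 2023 deadline, so the action is time-barred.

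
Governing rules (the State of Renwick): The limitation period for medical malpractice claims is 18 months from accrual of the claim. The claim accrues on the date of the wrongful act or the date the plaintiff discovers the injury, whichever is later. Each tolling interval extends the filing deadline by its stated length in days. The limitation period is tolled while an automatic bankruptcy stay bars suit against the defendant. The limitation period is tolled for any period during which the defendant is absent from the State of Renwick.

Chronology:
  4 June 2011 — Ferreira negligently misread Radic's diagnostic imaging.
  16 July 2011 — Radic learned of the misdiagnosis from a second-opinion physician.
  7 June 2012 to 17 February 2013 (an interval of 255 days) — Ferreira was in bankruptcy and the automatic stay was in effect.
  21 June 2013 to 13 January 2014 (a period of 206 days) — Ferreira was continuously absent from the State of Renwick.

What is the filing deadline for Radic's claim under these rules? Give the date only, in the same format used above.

Taking the later of the act (4 June 2011) and discovery (16 July 2011), the claim accrued on 16 July 2011.
Adding the 18 months base period to 16 July 2011 gives a deadline of 16 January 2013, before any tolling.
The automatic bankruptcy stay from 7 June 2012 to 17 February 2013 tolled the period for 255 days, extending the deadline to 28 September 2013.
Because the defendant's absence from the jurisdiction ran from 21 June 2013 to 13 January 2014, the deadline is extended by 206 days to 22 April 2014.

22 April 2014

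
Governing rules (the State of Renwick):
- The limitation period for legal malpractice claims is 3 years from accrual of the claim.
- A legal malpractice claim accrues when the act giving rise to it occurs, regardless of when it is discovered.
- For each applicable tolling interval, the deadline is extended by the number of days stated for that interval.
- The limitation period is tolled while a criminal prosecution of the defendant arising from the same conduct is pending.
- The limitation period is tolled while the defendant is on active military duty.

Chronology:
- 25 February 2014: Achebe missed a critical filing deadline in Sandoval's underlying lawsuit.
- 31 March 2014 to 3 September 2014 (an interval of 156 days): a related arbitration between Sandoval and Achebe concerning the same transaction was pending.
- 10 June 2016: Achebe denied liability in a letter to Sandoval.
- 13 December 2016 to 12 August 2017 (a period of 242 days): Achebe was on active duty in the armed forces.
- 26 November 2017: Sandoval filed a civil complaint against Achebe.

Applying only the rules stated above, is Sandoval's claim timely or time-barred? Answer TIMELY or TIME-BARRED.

The claim accrued on 25 February 2014, when the wrongful act occurred.
The untolled deadline — 3 years after 25 February 2014 — is 25 February 2017.
The period was tolled for 242 days by the defendant's active military service (13 December 2016 to 12 August 2017), pushing the deadline to 25 October 2017.
No stated provision tolls the period for a pending arbitration, so the interval from 31 March 2014 to 3 September 2014 has no effect on the deadline.
None of the other events listed affects the running of the period under the stated rules.
The 26 November 2017 filing falls after the 25 October 2017 deadline; the claim is time-barred.

TIME-BARRED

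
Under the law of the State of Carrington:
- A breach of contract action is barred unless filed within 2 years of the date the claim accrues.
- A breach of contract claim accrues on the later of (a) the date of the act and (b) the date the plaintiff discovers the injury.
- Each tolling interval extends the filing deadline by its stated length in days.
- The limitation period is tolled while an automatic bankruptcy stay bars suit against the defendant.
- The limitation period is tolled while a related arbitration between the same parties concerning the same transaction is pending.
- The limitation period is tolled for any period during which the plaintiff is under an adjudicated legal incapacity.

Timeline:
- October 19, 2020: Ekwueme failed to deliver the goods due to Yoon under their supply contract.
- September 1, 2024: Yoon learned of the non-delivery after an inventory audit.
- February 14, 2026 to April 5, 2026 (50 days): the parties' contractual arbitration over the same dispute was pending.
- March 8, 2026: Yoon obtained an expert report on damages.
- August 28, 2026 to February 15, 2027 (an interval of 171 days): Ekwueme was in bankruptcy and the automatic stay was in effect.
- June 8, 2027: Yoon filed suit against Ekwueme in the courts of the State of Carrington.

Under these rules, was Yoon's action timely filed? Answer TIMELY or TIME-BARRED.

The claim accrued on September 1, 2024 — the later of the October 19, 2020 act and the September 1, 2024 discovery.
Adding the 2 years base period to September 1, 2024 gives a deadline of September 1, 2026, before any tolling.
Because the pending related arbitration ran from February 14, 2026 to April 5, 2026, the deadline is extended by 50 days to October 21, 2026.
The period was tolled for 171 days by the automatic bankruptcy stay (August 28, 2026 to February 15, 2027), pushing the deadline to April 10, 2027.
Nothing else in the chronology tolls or restarts the period.
Filing on June 8, 2027 missed the April 10, 2027 deadline — the action is time-barred.

TIME-BARRED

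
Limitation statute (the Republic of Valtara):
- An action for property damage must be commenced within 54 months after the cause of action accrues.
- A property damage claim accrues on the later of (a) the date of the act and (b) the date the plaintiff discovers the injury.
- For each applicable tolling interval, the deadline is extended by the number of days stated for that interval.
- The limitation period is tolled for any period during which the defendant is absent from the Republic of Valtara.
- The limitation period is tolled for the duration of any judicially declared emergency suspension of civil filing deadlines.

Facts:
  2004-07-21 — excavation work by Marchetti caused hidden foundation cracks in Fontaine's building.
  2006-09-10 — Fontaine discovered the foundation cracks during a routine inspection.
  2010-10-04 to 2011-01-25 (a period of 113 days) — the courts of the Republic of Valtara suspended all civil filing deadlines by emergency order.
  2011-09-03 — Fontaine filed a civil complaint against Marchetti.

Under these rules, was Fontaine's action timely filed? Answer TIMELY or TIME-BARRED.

Because discovery on 2006-09-10 post-dates the 2004-07-21 act, accrual under the later-of rule falls on 2006-09-10.
Adding the 54 months base period to 2006-09-10 gives a deadline of 2011-03-10, before any tolling.
The emergency suspension of filing deadlines from 2010-10-04 to 2011-01-25 tolled the period for 113 days, extending the deadline to 2011-07-01.
Fontaine filed on 2011-09-03, after the 2011-07-01 deadline, so the action is time-barred.

TIME-BARRED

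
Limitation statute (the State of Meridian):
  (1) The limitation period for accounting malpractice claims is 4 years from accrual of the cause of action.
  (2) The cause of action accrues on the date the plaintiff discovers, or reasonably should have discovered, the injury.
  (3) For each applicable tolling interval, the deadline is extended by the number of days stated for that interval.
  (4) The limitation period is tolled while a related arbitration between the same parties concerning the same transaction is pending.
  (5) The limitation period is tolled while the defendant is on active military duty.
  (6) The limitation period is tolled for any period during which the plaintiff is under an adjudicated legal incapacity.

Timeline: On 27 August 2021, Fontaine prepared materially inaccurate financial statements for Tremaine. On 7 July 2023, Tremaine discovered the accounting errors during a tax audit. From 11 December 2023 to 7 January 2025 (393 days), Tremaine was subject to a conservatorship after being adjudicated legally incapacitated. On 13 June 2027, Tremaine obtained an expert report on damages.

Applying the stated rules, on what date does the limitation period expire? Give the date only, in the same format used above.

3 August 2028

Under the discovery rule, the claim accrued on 7 July 2023, when Tremaine discovered the injury — not on the 27 August 2021 date of the underlying act.
Adding the 4 years base period to 7 July 2023 gives a deadline of 7 July 2027, before any tolling.
The period was tolled for 393 days by the plaintiff's legal incapacity (11 December 2023 to 7 January 2025), pushing the deadline to 3 August 2028.
The other events in the timeline have no effect on the limitation period under the stated rules.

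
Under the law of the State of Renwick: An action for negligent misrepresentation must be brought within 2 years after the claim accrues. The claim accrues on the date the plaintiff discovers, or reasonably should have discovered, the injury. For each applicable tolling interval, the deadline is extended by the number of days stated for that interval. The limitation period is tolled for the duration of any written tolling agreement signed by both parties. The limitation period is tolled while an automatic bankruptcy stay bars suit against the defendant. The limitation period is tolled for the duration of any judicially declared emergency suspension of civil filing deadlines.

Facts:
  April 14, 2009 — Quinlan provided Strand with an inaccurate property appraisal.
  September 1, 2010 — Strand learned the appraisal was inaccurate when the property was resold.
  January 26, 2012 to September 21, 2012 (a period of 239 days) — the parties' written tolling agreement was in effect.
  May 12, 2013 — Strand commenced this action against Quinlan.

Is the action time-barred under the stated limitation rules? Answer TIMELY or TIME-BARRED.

The claim did not accrue until Strand discovered the injury on September 1, 2010; the April 14, 2009 act date does not start the clock under the stated rule.
2 years from September 1, 2010 is September 1, 2012.
The written tolling agreement from January 26, 2012 to September 21, 2012 tolled the period for 239 days, extending the deadline to April 28, 2013.
Strand filed on May 12, 2013, after the April 28, 2013 deadline, so the action is time-barred.

TIME-BARRED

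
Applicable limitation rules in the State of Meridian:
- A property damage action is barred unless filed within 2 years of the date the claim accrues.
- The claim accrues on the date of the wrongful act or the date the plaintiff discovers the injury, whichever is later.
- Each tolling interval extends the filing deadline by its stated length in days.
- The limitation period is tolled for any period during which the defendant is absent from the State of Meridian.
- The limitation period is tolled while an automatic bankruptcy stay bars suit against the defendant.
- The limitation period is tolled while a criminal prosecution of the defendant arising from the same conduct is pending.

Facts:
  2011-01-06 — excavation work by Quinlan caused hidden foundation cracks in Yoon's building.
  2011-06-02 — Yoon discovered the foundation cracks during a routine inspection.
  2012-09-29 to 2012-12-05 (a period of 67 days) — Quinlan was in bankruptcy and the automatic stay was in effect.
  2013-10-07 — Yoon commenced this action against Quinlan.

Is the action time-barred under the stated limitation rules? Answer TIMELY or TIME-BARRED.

The claim accrued on 2011-06-02 — the later of the 2011-01-06 act and the 2011-06-02 discovery.
2 years from 2011-06-02 is 2013-06-02.
The automatic bankruptcy stay from 2012-09-29 to 2012-12-05 tolled the period for 67 days, extending the deadline to 2013-08-08.
Yoon filed on 2013-10-07, after the 2013-08-08 deadline, so the action is time-barred.

TIME-BARRED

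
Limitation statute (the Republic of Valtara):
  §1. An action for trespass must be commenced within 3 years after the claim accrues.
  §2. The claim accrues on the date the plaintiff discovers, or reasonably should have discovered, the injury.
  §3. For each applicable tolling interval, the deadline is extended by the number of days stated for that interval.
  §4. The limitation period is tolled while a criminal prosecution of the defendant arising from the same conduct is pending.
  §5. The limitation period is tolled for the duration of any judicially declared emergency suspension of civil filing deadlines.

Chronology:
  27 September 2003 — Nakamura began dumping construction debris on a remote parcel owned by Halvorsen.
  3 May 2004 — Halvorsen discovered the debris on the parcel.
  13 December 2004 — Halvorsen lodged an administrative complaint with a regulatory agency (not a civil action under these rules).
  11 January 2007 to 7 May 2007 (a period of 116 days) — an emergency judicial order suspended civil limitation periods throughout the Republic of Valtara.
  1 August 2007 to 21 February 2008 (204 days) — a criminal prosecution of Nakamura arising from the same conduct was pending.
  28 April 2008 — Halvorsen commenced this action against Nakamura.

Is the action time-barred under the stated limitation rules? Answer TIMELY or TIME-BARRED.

The claim did not accrue until Halvorsen discovered the injury on 3 May 2004; the 27 September 2003 act date does not start the clock under the stated rule.
The untolled deadline — 3 years after 3 May 2004 — is 3 May 2007.
The period was tolled for 116 days by the emergency suspension of filing deadlines (11 January 2007 to 7 May 2007), pushing the deadline to 27 August 2007.
The pending criminal prosecution from 1 August 2007 to 21 February 2008 tolled the period for 204 days, extending the deadline to 18 March 2008.
The other events in the timeline have no effect on the limitation period under the stated rules.
Halvorsen filed on 28 April 2008, after the 18 March 2008 deadline, so the action is time-barred.

TIME-BARRED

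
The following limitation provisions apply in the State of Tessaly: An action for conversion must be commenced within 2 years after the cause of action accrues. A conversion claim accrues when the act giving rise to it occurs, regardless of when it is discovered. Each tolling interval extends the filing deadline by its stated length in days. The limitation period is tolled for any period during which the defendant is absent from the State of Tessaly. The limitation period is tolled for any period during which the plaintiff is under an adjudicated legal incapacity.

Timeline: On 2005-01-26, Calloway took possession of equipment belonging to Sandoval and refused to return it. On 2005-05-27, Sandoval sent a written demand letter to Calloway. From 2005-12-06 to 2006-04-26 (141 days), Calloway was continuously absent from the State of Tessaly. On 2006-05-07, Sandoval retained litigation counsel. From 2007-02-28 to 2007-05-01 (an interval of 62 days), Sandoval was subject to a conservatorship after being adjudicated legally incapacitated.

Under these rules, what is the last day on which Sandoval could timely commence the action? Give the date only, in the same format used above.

2007-08-17

The limitation period began to run on 2005-01-26.
2 years from 2005-01-26 is 2007-01-26.
The defendant's absence from the jurisdiction from 2005-12-06 to 2006-04-26 tolled the period for 141 days, extending the deadline to 2007-06-16.
The plaintiff's legal incapacity from 2007-02-28 to 2007-05-01 tolled the period for 62 days, extending the deadline to 2007-08-17.
None of the other events listed affects the running of the period under the stated rules.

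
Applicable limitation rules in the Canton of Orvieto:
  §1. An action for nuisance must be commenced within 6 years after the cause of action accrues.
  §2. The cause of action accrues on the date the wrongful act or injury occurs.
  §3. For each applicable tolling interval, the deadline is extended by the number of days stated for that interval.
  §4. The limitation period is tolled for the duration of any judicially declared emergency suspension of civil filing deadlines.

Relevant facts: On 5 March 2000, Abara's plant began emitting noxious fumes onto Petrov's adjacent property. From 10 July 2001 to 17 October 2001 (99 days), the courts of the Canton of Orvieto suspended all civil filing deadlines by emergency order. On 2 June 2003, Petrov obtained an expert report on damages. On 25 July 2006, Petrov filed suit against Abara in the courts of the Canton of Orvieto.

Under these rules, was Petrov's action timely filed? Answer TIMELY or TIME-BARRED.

TIME-BARRED

The claim accrued on 5 March 2000, when the wrongful act occurred.
The untolled deadline — 6 years after 5 March 2000 — is 5 March 2006.
Because the emergency suspension of filing deadlines ran from 10 July 2001 to 17 October 2001, the deadline is extended by 99 days to 12 June 2006.
None of the other events listed affects the running of the period under the stated rules.
Petrov filed on 25 July 2006, after the 12 June 2006 deadline, so the action is time-barred.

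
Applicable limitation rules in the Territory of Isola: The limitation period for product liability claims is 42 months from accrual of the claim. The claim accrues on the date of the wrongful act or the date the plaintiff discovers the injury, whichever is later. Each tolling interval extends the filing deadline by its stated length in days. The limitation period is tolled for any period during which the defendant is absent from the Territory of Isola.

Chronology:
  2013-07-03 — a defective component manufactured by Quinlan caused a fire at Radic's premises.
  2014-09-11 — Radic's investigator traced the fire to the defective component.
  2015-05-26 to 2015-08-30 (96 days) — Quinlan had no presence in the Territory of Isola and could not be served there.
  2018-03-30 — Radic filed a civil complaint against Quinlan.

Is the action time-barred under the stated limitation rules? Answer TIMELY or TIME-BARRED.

Because discovery on 2014-09-11 post-dates the 2013-07-03 act, accrual under the later-of rule falls on 2014-09-11.
42 months from 2014-09-11 is 2018-03-11.
The defendant's absence from the jurisdiction from 2015-05-26 to 2015-08-30 tolled the period for 96 days, extending the deadline to 2018-06-15.
The 2018-03-30 filing precedes the 2018-06-15 deadline; the claim is timely.

TIMELY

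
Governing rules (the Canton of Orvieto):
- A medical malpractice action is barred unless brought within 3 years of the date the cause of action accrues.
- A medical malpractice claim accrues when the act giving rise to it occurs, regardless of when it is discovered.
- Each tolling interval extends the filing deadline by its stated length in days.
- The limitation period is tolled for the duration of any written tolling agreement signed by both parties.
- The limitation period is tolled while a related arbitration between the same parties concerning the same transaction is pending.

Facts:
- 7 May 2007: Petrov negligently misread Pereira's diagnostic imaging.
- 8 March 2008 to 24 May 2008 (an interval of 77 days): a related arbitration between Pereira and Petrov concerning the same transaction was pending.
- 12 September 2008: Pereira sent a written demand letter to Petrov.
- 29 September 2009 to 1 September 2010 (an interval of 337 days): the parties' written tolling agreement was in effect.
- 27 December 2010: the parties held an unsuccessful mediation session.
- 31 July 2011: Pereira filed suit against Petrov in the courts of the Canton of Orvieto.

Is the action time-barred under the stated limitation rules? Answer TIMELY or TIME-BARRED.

The limitation period began to run on 7 May 2007.
The untolled deadline — 3 years after 7 May 2007 — is 7 May 2010.
Because the pending related arbitration ran from 8 March 2008 to 24 May 2008, the deadline is extended by 77 days to 23 July 2010.
The written tolling agreement from 29 September 2009 to 1 September 2010 tolled the period for 337 days, extending the deadline to 25 June 2011.
Nothing else in the chronology tolls or restarts the period.
The 31 July 2011 filing falls after the 25 June 2011 deadline; the claim is time-barred.

TIME-BARRED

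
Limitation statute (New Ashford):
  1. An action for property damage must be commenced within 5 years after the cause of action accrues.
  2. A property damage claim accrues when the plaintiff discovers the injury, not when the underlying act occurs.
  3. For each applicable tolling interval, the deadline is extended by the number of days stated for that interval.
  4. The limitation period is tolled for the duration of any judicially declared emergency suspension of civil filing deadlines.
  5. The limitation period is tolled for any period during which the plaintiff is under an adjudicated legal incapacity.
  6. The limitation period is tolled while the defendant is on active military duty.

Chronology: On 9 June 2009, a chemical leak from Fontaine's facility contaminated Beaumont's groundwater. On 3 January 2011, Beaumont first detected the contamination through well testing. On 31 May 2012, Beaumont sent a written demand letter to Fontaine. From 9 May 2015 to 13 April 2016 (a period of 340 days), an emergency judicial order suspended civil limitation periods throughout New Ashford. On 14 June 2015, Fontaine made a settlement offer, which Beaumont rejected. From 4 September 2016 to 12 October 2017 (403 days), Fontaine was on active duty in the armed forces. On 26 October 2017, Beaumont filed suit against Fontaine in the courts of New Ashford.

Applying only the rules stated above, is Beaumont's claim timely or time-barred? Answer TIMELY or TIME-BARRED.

TIMELY

The claim did not accrue until Beaumont discovered the injury on 3 January 2011; the 9 June 2009 act date does not start the clock under the stated rule.
The untolled deadline — 5 years after 3 January 2011 — is 3 January 2016.
Because the emergency suspension of filing deadlines ran from 9 May 2015 to 13 April 2016, the deadline is extended by 340 days to 8 December 2016.
The period was tolled for 403 days by the defendant's active military service (4 September 2016 to 12 October 2017), pushing the deadline to 15 January 2018.
None of the other events listed affects the running of the period under the stated rules.
Beaumont filed on 26 October 2017, before the 15 January 2018 deadline, so the action is timely.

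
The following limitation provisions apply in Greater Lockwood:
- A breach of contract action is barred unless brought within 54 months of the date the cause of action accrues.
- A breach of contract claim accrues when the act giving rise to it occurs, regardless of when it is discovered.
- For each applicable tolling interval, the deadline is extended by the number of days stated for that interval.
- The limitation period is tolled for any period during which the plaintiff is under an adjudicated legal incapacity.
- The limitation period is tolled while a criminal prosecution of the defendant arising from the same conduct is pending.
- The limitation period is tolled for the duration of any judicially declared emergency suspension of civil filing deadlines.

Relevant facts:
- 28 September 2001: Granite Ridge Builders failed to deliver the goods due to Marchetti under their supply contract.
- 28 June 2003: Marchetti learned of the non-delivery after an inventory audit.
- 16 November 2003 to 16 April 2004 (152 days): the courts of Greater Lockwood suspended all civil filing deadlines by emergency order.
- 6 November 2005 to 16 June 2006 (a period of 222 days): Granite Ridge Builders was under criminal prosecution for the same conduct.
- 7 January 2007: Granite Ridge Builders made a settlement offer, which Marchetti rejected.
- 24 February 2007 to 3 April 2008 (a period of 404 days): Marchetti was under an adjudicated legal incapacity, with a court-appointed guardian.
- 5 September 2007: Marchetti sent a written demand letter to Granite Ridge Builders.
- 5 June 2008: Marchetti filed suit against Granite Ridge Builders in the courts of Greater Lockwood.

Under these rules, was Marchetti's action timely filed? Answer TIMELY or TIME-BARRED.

TIME-BARRED

Accrual is governed by the date of the act, so the period began to run on 28 September 2001; the later discovery on 28 June 2003 is irrelevant under the stated rule.
The untolled deadline — 54 months after 28 September 2001 — is 28 March 2006.
The emergency suspension of filing deadlines from 16 November 2003 to 16 April 2004 tolled the period for 152 days, extending the deadline to 27 August 2006.
The pending criminal prosecution from 6 November 2005 to 16 June 2006 tolled the period for 222 days, extending the deadline to 6 April 2007.
The plaintiff's legal incapacity from 24 February 2007 to 3 April 2008 tolled the period for 404 days, extending the deadline to 14 May 2008.
The other events in the timeline have no effect on the limitation period under the stated rules.
Filing on 5 June 2008 missed the 14 May 2008 deadline — the action is time-barred.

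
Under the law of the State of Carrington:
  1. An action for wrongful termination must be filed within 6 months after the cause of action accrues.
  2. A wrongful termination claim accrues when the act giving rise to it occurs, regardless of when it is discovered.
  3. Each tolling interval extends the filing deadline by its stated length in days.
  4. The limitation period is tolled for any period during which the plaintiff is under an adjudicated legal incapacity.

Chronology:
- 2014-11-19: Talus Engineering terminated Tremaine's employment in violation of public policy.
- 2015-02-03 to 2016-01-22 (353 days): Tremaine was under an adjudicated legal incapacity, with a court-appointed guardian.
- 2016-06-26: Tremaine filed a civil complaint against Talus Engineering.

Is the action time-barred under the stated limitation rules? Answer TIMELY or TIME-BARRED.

The claim accrued on 2014-11-19, when the wrongful act occurred.
The untolled deadline — 6 months after 2014-11-19 — is 2015-05-19.
Because the plaintiff's legal incapacity ran from 2015-02-03 to 2016-01-22, the deadline is extended by 353 days to 2016-05-06.
Filing on 2016-06-26 missed the 2016-05-06 deadline — the action is time-barred.

TIME-BARRED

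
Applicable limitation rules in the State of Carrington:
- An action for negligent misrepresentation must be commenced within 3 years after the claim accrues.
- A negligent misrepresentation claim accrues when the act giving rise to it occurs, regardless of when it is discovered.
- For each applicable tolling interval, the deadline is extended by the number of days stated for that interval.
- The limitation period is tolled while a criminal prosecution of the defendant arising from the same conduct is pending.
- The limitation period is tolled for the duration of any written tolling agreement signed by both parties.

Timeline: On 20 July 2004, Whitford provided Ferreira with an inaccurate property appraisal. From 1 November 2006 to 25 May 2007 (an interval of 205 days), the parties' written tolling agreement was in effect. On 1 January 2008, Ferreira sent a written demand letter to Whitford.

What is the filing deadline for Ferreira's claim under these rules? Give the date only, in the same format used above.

The limitation period began to run on 20 July 2004.
Adding the 3 years base period to 20 July 2004 gives a deadline of 20 July 2007, before any tolling.
Because the written tolling agreement ran from 1 November 2006 to 25 May 2007, the deadline is extended by 205 days to 10 February 2008.
Nothing else in the chronology tolls or restarts the period.

10 February 2008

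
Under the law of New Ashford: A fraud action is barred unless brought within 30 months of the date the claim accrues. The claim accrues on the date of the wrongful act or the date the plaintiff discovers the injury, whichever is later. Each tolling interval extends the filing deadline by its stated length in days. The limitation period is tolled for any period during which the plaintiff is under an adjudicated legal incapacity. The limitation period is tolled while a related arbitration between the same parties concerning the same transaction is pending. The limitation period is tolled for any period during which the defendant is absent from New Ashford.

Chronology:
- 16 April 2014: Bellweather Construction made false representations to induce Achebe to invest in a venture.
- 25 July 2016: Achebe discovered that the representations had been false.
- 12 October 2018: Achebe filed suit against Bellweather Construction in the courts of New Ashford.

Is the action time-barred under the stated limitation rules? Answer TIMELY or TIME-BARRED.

TIMELY

Taking the later of the act (16 April 2014) and discovery (25 July 2016), the claim accrued on 25 July 2016.
Adding the 30 months base period to 25 July 2016 gives a deadline of 25 January 2019, before any tolling.
The 12 October 2018 filing precedes the 25 January 2019 deadline; the claim is timely.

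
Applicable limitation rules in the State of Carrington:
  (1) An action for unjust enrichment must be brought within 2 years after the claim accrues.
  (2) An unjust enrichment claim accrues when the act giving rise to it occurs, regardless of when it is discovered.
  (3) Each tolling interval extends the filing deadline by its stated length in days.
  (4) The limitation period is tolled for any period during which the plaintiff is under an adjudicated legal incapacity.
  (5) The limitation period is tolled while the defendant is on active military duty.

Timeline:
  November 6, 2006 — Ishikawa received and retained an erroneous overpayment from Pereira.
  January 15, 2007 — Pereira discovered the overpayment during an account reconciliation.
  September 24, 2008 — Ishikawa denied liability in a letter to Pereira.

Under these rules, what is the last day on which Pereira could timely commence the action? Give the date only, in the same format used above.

Accrual is governed by the date of the act, so the period began to run on November 6, 2006; the later discovery on January 15, 2007 is irrelevant under the stated rule.
2 years from November 6, 2006 is November 6, 2008.
Nothing else in the chronology tolls or restarts the period.

November 6, 2008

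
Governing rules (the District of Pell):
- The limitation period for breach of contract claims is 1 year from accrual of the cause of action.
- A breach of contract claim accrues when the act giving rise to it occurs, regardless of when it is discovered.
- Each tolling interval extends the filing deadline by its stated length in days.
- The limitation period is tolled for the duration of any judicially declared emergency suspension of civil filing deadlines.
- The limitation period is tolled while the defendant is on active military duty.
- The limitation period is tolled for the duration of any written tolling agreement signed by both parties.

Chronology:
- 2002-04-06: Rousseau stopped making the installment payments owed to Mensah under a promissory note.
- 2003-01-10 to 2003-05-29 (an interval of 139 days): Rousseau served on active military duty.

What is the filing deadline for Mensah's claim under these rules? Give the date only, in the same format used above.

The cause of action accrued on 2002-04-06, the date of the act.
The untolled deadline — 1 year after 2002-04-06 — is 2003-04-06.
Because the defendant's active military service ran from 2003-01-10 to 2003-05-29, the deadline is extended by 139 days to 2003-08-23.

2003-08-23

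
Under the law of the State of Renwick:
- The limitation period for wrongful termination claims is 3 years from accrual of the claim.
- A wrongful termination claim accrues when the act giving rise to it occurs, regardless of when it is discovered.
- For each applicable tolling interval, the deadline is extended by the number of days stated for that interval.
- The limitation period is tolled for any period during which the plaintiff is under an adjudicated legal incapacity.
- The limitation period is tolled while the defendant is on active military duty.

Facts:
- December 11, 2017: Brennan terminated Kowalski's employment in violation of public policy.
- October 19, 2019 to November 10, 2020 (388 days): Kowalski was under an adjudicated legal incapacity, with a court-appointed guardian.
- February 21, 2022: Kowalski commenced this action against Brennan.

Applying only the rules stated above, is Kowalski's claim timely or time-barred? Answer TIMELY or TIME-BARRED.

The limitation period began to run on December 11, 2017.
Adding the 3 years base period to December 11, 2017 gives a deadline of December 11, 2020, before any tolling.
The plaintiff's legal incapacity from October 19, 2019 to November 10, 2020 tolled the period for 388 days, extending the deadline to January 3, 2022.
The February 21, 2022 filing falls after the January 3, 2022 deadline; the claim is time-barred.

TIME-BARRED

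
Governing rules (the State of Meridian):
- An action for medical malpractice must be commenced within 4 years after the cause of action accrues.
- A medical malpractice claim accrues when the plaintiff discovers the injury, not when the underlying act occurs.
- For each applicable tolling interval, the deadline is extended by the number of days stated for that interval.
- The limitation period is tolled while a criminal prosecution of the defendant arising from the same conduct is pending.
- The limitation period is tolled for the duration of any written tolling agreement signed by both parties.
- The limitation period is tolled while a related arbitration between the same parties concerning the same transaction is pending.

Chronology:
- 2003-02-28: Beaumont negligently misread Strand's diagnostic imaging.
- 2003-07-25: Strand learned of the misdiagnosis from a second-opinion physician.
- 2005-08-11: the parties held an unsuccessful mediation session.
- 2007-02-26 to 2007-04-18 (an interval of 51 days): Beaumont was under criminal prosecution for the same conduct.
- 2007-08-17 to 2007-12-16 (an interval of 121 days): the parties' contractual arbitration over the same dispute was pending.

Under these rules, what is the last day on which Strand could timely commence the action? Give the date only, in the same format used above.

Accrual is tied to discovery, so the period began on 2003-07-25 rather than on 2003-02-28 when the act occurred.
Adding the 4 years base period to 2003-07-25 gives a deadline of 2007-07-25, before any tolling.
The period was tolled for 51 days by the pending criminal prosecution (2007-02-26 to 2007-04-18), pushing the deadline to 2007-09-14.
The pending related arbitration from 2007-08-17 to 2007-12-16 tolled the period for 121 days, extending the deadline to 2008-01-13.
None of the other events listed affects the running of the period under the stated rules.

2008-01-13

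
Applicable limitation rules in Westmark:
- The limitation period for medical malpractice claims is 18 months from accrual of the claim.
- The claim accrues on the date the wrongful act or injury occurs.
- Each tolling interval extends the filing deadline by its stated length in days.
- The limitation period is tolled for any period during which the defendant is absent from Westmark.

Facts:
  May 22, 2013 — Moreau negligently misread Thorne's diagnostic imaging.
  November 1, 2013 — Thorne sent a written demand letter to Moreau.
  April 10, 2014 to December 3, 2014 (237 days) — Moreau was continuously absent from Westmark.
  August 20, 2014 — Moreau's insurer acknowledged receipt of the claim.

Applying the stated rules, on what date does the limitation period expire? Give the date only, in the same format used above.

The claim accrued on May 22, 2013, when the wrongful act occurred.
The untolled deadline — 18 months after May 22, 2013 — is November 22, 2014.
The period was tolled for 237 days by the defendant's absence from the jurisdiction (April 10, 2014 to December 3, 2014), pushing the deadline to July 17, 2015.
None of the other events listed affects the running of the period under the stated rules.

July 17, 2015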